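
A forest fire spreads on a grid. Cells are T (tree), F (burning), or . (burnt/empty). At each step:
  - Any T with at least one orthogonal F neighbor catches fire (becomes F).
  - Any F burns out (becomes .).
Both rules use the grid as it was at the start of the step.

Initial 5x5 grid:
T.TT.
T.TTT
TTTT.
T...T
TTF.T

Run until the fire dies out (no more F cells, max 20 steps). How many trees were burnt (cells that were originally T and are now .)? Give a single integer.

Answer: 14

Derivation:
Step 1: +1 fires, +1 burnt (F count now 1)
Step 2: +1 fires, +1 burnt (F count now 1)
Step 3: +1 fires, +1 burnt (F count now 1)
Step 4: +1 fires, +1 burnt (F count now 1)
Step 5: +2 fires, +1 burnt (F count now 2)
Step 6: +2 fires, +2 burnt (F count now 2)
Step 7: +2 fires, +2 burnt (F count now 2)
Step 8: +2 fires, +2 burnt (F count now 2)
Step 9: +2 fires, +2 burnt (F count now 2)
Step 10: +0 fires, +2 burnt (F count now 0)
Fire out after step 10
Initially T: 16, now '.': 23
Total burnt (originally-T cells now '.'): 14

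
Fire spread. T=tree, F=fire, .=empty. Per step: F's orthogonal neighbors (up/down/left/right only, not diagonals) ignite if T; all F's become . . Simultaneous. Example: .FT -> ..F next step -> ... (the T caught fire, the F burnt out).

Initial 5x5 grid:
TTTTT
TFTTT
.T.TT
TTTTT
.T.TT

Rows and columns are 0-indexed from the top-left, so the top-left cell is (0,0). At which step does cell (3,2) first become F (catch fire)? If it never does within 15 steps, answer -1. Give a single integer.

Step 1: cell (3,2)='T' (+4 fires, +1 burnt)
Step 2: cell (3,2)='T' (+4 fires, +4 burnt)
Step 3: cell (3,2)='F' (+6 fires, +4 burnt)
  -> target ignites at step 3
Step 4: cell (3,2)='.' (+3 fires, +6 burnt)
Step 5: cell (3,2)='.' (+2 fires, +3 burnt)
Step 6: cell (3,2)='.' (+1 fires, +2 burnt)
Step 7: cell (3,2)='.' (+0 fires, +1 burnt)
  fire out at step 7

3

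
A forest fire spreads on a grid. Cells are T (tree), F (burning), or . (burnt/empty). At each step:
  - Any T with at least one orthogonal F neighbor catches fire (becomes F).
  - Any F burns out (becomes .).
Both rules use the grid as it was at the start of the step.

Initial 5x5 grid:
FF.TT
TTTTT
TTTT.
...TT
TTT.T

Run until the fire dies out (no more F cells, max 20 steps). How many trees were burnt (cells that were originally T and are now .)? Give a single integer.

Answer: 14

Derivation:
Step 1: +2 fires, +2 burnt (F count now 2)
Step 2: +3 fires, +2 burnt (F count now 3)
Step 3: +2 fires, +3 burnt (F count now 2)
Step 4: +3 fires, +2 burnt (F count now 3)
Step 5: +2 fires, +3 burnt (F count now 2)
Step 6: +1 fires, +2 burnt (F count now 1)
Step 7: +1 fires, +1 burnt (F count now 1)
Step 8: +0 fires, +1 burnt (F count now 0)
Fire out after step 8
Initially T: 17, now '.': 22
Total burnt (originally-T cells now '.'): 14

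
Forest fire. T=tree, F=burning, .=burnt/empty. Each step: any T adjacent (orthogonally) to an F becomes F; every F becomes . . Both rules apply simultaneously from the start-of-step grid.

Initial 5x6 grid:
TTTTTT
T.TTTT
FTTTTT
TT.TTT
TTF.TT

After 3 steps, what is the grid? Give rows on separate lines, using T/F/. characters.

Step 1: 4 trees catch fire, 2 burn out
  TTTTTT
  F.TTTT
  .FTTTT
  FT.TTT
  TF..TT
Step 2: 4 trees catch fire, 4 burn out
  FTTTTT
  ..TTTT
  ..FTTT
  .F.TTT
  F...TT
Step 3: 3 trees catch fire, 4 burn out
  .FTTTT
  ..FTTT
  ...FTT
  ...TTT
  ....TT

.FTTTT
..FTTT
...FTT
...TTT
....TT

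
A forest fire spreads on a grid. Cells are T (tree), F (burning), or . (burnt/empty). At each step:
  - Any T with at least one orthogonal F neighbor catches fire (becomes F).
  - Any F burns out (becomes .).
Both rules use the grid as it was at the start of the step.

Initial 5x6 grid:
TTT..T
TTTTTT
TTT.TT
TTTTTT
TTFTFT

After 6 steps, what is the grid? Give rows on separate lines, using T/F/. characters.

Step 1: 5 trees catch fire, 2 burn out
  TTT..T
  TTTTTT
  TTT.TT
  TTFTFT
  TF.F.F
Step 2: 6 trees catch fire, 5 burn out
  TTT..T
  TTTTTT
  TTF.FT
  TF.F.F
  F.....
Step 3: 5 trees catch fire, 6 burn out
  TTT..T
  TTFTFT
  TF...F
  F.....
  ......
Step 4: 5 trees catch fire, 5 burn out
  TTF..T
  TF.F.F
  F.....
  ......
  ......
Step 5: 3 trees catch fire, 5 burn out
  TF...F
  F.....
  ......
  ......
  ......
Step 6: 1 trees catch fire, 3 burn out
  F.....
  ......
  ......
  ......
  ......

F.....
......
......
......
......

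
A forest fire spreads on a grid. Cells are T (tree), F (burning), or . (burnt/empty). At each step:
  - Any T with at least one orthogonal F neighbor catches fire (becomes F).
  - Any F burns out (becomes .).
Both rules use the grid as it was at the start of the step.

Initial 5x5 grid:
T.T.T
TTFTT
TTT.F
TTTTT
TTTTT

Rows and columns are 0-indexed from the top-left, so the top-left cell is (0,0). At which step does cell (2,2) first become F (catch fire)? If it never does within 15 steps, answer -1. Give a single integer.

Step 1: cell (2,2)='F' (+6 fires, +2 burnt)
  -> target ignites at step 1
Step 2: cell (2,2)='.' (+6 fires, +6 burnt)
Step 3: cell (2,2)='.' (+5 fires, +6 burnt)
Step 4: cell (2,2)='.' (+2 fires, +5 burnt)
Step 5: cell (2,2)='.' (+1 fires, +2 burnt)
Step 6: cell (2,2)='.' (+0 fires, +1 burnt)
  fire out at step 6

1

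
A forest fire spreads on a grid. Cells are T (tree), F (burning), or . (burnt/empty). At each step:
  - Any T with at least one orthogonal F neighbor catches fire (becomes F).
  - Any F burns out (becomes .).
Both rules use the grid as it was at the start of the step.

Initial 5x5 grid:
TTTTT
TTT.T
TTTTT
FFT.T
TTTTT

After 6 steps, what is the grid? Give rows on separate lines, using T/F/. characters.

Step 1: 5 trees catch fire, 2 burn out
  TTTTT
  TTT.T
  FFTTT
  ..F.T
  FFTTT
Step 2: 4 trees catch fire, 5 burn out
  TTTTT
  FFT.T
  ..FTT
  ....T
  ..FTT
Step 3: 5 trees catch fire, 4 burn out
  FFTTT
  ..F.T
  ...FT
  ....T
  ...FT
Step 4: 3 trees catch fire, 5 burn out
  ..FTT
  ....T
  ....F
  ....T
  ....F
Step 5: 3 trees catch fire, 3 burn out
  ...FT
  ....F
  .....
  ....F
  .....
Step 6: 1 trees catch fire, 3 burn out
  ....F
  .....
  .....
  .....
  .....

....F
.....
.....
.....
.....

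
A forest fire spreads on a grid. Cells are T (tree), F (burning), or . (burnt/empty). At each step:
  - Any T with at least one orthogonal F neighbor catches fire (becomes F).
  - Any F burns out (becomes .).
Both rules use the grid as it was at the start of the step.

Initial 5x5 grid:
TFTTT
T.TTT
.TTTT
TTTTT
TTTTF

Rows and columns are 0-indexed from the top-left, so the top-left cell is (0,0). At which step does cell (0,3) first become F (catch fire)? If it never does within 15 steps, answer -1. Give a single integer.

Step 1: cell (0,3)='T' (+4 fires, +2 burnt)
Step 2: cell (0,3)='F' (+6 fires, +4 burnt)
  -> target ignites at step 2
Step 3: cell (0,3)='.' (+7 fires, +6 burnt)
Step 4: cell (0,3)='.' (+3 fires, +7 burnt)
Step 5: cell (0,3)='.' (+1 fires, +3 burnt)
Step 6: cell (0,3)='.' (+0 fires, +1 burnt)
  fire out at step 6

2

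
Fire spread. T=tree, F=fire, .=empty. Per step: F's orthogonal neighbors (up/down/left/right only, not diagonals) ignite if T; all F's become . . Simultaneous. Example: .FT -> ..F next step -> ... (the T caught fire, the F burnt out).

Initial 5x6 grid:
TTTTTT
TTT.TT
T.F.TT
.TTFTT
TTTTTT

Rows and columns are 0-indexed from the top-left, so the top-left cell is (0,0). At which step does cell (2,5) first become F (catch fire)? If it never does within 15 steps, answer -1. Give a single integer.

Step 1: cell (2,5)='T' (+4 fires, +2 burnt)
Step 2: cell (2,5)='T' (+7 fires, +4 burnt)
Step 3: cell (2,5)='F' (+7 fires, +7 burnt)
  -> target ignites at step 3
Step 4: cell (2,5)='.' (+5 fires, +7 burnt)
Step 5: cell (2,5)='.' (+1 fires, +5 burnt)
Step 6: cell (2,5)='.' (+0 fires, +1 burnt)
  fire out at step 6

3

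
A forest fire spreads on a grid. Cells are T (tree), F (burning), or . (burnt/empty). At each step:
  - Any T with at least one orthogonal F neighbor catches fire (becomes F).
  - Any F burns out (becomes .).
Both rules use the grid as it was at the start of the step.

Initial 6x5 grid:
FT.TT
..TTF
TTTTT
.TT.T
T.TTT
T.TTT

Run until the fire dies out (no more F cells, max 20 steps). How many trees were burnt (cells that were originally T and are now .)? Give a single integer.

Step 1: +4 fires, +2 burnt (F count now 4)
Step 2: +4 fires, +4 burnt (F count now 4)
Step 3: +2 fires, +4 burnt (F count now 2)
Step 4: +4 fires, +2 burnt (F count now 4)
Step 5: +4 fires, +4 burnt (F count now 4)
Step 6: +1 fires, +4 burnt (F count now 1)
Step 7: +0 fires, +1 burnt (F count now 0)
Fire out after step 7
Initially T: 21, now '.': 28
Total burnt (originally-T cells now '.'): 19

Answer: 19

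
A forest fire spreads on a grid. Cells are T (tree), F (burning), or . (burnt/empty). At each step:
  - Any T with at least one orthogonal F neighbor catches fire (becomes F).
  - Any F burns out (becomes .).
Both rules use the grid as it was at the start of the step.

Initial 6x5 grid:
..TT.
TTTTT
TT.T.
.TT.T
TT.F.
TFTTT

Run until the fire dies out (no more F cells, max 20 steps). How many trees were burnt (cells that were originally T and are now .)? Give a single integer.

Step 1: +4 fires, +2 burnt (F count now 4)
Step 2: +3 fires, +4 burnt (F count now 3)
Step 3: +2 fires, +3 burnt (F count now 2)
Step 4: +2 fires, +2 burnt (F count now 2)
Step 5: +2 fires, +2 burnt (F count now 2)
Step 6: +2 fires, +2 burnt (F count now 2)
Step 7: +3 fires, +2 burnt (F count now 3)
Step 8: +0 fires, +3 burnt (F count now 0)
Fire out after step 8
Initially T: 19, now '.': 29
Total burnt (originally-T cells now '.'): 18

Answer: 18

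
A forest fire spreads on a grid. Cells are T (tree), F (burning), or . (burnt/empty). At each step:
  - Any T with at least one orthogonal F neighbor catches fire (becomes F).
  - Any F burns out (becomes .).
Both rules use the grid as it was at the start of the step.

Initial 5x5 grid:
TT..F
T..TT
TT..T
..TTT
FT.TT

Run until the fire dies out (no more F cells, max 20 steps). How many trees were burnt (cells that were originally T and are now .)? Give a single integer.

Step 1: +2 fires, +2 burnt (F count now 2)
Step 2: +2 fires, +2 burnt (F count now 2)
Step 3: +1 fires, +2 burnt (F count now 1)
Step 4: +2 fires, +1 burnt (F count now 2)
Step 5: +2 fires, +2 burnt (F count now 2)
Step 6: +0 fires, +2 burnt (F count now 0)
Fire out after step 6
Initially T: 14, now '.': 20
Total burnt (originally-T cells now '.'): 9

Answer: 9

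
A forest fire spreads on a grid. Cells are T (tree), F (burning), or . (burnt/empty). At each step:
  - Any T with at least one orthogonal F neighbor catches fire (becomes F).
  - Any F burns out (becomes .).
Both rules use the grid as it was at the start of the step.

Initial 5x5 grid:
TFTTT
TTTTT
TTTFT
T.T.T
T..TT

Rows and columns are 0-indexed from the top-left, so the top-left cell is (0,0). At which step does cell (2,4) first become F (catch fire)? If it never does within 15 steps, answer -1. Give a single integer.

Step 1: cell (2,4)='F' (+6 fires, +2 burnt)
  -> target ignites at step 1
Step 2: cell (2,4)='.' (+7 fires, +6 burnt)
Step 3: cell (2,4)='.' (+3 fires, +7 burnt)
Step 4: cell (2,4)='.' (+2 fires, +3 burnt)
Step 5: cell (2,4)='.' (+1 fires, +2 burnt)
Step 6: cell (2,4)='.' (+0 fires, +1 burnt)
  fire out at step 6

1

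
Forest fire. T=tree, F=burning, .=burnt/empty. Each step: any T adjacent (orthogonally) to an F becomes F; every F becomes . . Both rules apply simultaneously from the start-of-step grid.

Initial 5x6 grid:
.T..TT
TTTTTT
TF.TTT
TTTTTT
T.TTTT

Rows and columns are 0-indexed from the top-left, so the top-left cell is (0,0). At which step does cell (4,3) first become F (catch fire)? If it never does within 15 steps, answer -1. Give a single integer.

Step 1: cell (4,3)='T' (+3 fires, +1 burnt)
Step 2: cell (4,3)='T' (+5 fires, +3 burnt)
Step 3: cell (4,3)='T' (+4 fires, +5 burnt)
Step 4: cell (4,3)='F' (+4 fires, +4 burnt)
  -> target ignites at step 4
Step 5: cell (4,3)='.' (+5 fires, +4 burnt)
Step 6: cell (4,3)='.' (+3 fires, +5 burnt)
Step 7: cell (4,3)='.' (+0 fires, +3 burnt)
  fire out at step 7

4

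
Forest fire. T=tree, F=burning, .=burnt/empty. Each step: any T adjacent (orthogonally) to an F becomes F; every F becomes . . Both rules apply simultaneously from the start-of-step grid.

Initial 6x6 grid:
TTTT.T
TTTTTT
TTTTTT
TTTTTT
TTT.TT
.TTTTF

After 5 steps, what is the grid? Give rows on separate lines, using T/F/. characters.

Step 1: 2 trees catch fire, 1 burn out
  TTTT.T
  TTTTTT
  TTTTTT
  TTTTTT
  TTT.TF
  .TTTF.
Step 2: 3 trees catch fire, 2 burn out
  TTTT.T
  TTTTTT
  TTTTTT
  TTTTTF
  TTT.F.
  .TTF..
Step 3: 3 trees catch fire, 3 burn out
  TTTT.T
  TTTTTT
  TTTTTF
  TTTTF.
  TTT...
  .TF...
Step 4: 5 trees catch fire, 3 burn out
  TTTT.T
  TTTTTF
  TTTTF.
  TTTF..
  TTF...
  .F....
Step 5: 5 trees catch fire, 5 burn out
  TTTT.F
  TTTTF.
  TTTF..
  TTF...
  TF....
  ......

TTTT.F
TTTTF.
TTTF..
TTF...
TF....
......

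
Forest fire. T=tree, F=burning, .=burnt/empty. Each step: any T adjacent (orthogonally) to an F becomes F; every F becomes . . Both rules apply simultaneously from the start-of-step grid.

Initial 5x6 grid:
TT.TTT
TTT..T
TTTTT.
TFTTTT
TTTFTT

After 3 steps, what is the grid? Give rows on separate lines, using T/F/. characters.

Step 1: 7 trees catch fire, 2 burn out
  TT.TTT
  TTT..T
  TFTTT.
  F.FFTT
  TFF.FT
Step 2: 7 trees catch fire, 7 burn out
  TT.TTT
  TFT..T
  F.FFT.
  ....FT
  F....F
Step 3: 5 trees catch fire, 7 burn out
  TF.TTT
  F.F..T
  ....F.
  .....F
  ......

TF.TTT
F.F..T
....F.
.....F
......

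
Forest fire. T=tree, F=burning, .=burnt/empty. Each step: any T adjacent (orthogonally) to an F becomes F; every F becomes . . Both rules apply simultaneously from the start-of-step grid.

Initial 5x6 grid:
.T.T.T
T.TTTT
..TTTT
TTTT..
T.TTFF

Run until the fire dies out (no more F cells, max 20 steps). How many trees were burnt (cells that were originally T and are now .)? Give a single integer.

Answer: 17

Derivation:
Step 1: +1 fires, +2 burnt (F count now 1)
Step 2: +2 fires, +1 burnt (F count now 2)
Step 3: +2 fires, +2 burnt (F count now 2)
Step 4: +4 fires, +2 burnt (F count now 4)
Step 5: +5 fires, +4 burnt (F count now 5)
Step 6: +2 fires, +5 burnt (F count now 2)
Step 7: +1 fires, +2 burnt (F count now 1)
Step 8: +0 fires, +1 burnt (F count now 0)
Fire out after step 8
Initially T: 19, now '.': 28
Total burnt (originally-T cells now '.'): 17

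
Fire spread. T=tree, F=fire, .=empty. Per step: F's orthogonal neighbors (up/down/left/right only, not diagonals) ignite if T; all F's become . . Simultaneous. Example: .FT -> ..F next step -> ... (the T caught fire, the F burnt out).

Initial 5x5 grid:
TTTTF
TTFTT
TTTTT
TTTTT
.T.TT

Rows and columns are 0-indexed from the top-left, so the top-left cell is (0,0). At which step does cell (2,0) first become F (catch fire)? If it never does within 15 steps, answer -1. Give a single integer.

Step 1: cell (2,0)='T' (+6 fires, +2 burnt)
Step 2: cell (2,0)='T' (+6 fires, +6 burnt)
Step 3: cell (2,0)='F' (+5 fires, +6 burnt)
  -> target ignites at step 3
Step 4: cell (2,0)='.' (+4 fires, +5 burnt)
Step 5: cell (2,0)='.' (+0 fires, +4 burnt)
  fire out at step 5

3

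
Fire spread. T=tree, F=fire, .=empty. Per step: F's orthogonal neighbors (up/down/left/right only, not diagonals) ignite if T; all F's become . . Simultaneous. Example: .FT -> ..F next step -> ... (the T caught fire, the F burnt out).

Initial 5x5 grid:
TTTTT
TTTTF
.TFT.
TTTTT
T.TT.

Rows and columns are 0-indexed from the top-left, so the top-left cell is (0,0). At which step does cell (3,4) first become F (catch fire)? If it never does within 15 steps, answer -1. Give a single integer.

Step 1: cell (3,4)='T' (+6 fires, +2 burnt)
Step 2: cell (3,4)='T' (+6 fires, +6 burnt)
Step 3: cell (3,4)='F' (+5 fires, +6 burnt)
  -> target ignites at step 3
Step 4: cell (3,4)='.' (+2 fires, +5 burnt)
Step 5: cell (3,4)='.' (+0 fires, +2 burnt)
  fire out at step 5

3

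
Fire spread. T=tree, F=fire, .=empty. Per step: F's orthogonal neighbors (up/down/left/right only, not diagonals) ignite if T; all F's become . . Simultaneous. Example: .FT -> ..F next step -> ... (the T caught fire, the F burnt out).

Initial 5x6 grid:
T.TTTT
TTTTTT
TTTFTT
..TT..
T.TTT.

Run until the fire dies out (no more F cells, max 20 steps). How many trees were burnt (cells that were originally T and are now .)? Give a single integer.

Answer: 21

Derivation:
Step 1: +4 fires, +1 burnt (F count now 4)
Step 2: +7 fires, +4 burnt (F count now 7)
Step 3: +7 fires, +7 burnt (F count now 7)
Step 4: +2 fires, +7 burnt (F count now 2)
Step 5: +1 fires, +2 burnt (F count now 1)
Step 6: +0 fires, +1 burnt (F count now 0)
Fire out after step 6
Initially T: 22, now '.': 29
Total burnt (originally-T cells now '.'): 21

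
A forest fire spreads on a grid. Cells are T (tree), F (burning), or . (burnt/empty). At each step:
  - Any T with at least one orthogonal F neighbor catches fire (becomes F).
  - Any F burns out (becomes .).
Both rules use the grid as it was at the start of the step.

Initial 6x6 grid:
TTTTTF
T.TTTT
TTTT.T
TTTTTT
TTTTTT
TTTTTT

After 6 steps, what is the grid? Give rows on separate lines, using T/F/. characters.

Step 1: 2 trees catch fire, 1 burn out
  TTTTF.
  T.TTTF
  TTTT.T
  TTTTTT
  TTTTTT
  TTTTTT
Step 2: 3 trees catch fire, 2 burn out
  TTTF..
  T.TTF.
  TTTT.F
  TTTTTT
  TTTTTT
  TTTTTT
Step 3: 3 trees catch fire, 3 burn out
  TTF...
  T.TF..
  TTTT..
  TTTTTF
  TTTTTT
  TTTTTT
Step 4: 5 trees catch fire, 3 burn out
  TF....
  T.F...
  TTTF..
  TTTTF.
  TTTTTF
  TTTTTT
Step 5: 5 trees catch fire, 5 burn out
  F.....
  T.....
  TTF...
  TTTF..
  TTTTF.
  TTTTTF
Step 6: 5 trees catch fire, 5 burn out
  ......
  F.....
  TF....
  TTF...
  TTTF..
  TTTTF.

......
F.....
TF....
TTF...
TTTF..
TTTTF.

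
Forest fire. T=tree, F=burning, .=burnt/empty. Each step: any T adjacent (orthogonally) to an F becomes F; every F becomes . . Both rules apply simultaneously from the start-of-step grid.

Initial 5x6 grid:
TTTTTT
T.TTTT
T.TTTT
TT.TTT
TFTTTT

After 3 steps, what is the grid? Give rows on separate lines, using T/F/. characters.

Step 1: 3 trees catch fire, 1 burn out
  TTTTTT
  T.TTTT
  T.TTTT
  TF.TTT
  F.FTTT
Step 2: 2 trees catch fire, 3 burn out
  TTTTTT
  T.TTTT
  T.TTTT
  F..TTT
  ...FTT
Step 3: 3 trees catch fire, 2 burn out
  TTTTTT
  T.TTTT
  F.TTTT
  ...FTT
  ....FT

TTTTTT
T.TTTT
F.TTTT
...FTT
....FT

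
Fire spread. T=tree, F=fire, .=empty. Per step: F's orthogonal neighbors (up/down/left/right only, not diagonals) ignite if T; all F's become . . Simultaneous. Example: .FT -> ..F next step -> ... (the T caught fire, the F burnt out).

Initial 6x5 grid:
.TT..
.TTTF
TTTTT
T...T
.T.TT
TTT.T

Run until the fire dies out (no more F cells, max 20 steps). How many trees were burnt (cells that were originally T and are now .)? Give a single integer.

Step 1: +2 fires, +1 burnt (F count now 2)
Step 2: +3 fires, +2 burnt (F count now 3)
Step 3: +4 fires, +3 burnt (F count now 4)
Step 4: +4 fires, +4 burnt (F count now 4)
Step 5: +1 fires, +4 burnt (F count now 1)
Step 6: +1 fires, +1 burnt (F count now 1)
Step 7: +0 fires, +1 burnt (F count now 0)
Fire out after step 7
Initially T: 19, now '.': 26
Total burnt (originally-T cells now '.'): 15

Answer: 15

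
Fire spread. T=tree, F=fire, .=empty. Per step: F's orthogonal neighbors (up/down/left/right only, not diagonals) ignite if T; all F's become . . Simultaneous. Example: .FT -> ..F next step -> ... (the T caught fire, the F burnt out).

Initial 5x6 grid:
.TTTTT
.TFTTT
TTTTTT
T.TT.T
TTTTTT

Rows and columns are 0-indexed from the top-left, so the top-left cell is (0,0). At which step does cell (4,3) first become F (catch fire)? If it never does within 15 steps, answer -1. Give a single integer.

Step 1: cell (4,3)='T' (+4 fires, +1 burnt)
Step 2: cell (4,3)='T' (+6 fires, +4 burnt)
Step 3: cell (4,3)='T' (+6 fires, +6 burnt)
Step 4: cell (4,3)='F' (+5 fires, +6 burnt)
  -> target ignites at step 4
Step 5: cell (4,3)='.' (+3 fires, +5 burnt)
Step 6: cell (4,3)='.' (+1 fires, +3 burnt)
Step 7: cell (4,3)='.' (+0 fires, +1 burnt)
  fire out at step 7

4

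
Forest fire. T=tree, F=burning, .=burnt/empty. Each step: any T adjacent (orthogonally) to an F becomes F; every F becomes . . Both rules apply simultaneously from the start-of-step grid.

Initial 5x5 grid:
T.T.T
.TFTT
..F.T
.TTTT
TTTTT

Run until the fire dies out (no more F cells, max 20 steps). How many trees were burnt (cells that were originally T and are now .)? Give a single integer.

Answer: 15

Derivation:
Step 1: +4 fires, +2 burnt (F count now 4)
Step 2: +4 fires, +4 burnt (F count now 4)
Step 3: +5 fires, +4 burnt (F count now 5)
Step 4: +2 fires, +5 burnt (F count now 2)
Step 5: +0 fires, +2 burnt (F count now 0)
Fire out after step 5
Initially T: 16, now '.': 24
Total burnt (originally-T cells now '.'): 15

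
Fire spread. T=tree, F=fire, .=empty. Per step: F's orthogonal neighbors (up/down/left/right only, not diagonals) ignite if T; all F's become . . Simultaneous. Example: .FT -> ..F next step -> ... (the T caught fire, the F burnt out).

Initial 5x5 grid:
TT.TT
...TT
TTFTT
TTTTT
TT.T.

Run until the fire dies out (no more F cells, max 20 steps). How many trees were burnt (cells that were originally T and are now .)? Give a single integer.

Step 1: +3 fires, +1 burnt (F count now 3)
Step 2: +5 fires, +3 burnt (F count now 5)
Step 3: +6 fires, +5 burnt (F count now 6)
Step 4: +2 fires, +6 burnt (F count now 2)
Step 5: +0 fires, +2 burnt (F count now 0)
Fire out after step 5
Initially T: 18, now '.': 23
Total burnt (originally-T cells now '.'): 16

Answer: 16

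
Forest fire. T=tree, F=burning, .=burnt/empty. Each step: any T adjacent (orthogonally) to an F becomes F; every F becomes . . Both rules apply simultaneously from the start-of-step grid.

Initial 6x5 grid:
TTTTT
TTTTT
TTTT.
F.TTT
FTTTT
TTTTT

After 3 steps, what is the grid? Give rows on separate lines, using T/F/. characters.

Step 1: 3 trees catch fire, 2 burn out
  TTTTT
  TTTTT
  FTTT.
  ..TTT
  .FTTT
  FTTTT
Step 2: 4 trees catch fire, 3 burn out
  TTTTT
  FTTTT
  .FTT.
  ..TTT
  ..FTT
  .FTTT
Step 3: 6 trees catch fire, 4 burn out
  FTTTT
  .FTTT
  ..FT.
  ..FTT
  ...FT
  ..FTT

FTTTT
.FTTT
..FT.
..FTT
...FT
..FTT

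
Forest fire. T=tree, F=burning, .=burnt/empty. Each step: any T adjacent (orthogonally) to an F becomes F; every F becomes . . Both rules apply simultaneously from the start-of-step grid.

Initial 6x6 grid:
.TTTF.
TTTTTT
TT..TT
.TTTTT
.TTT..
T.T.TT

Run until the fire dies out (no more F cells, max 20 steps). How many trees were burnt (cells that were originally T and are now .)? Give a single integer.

Answer: 22

Derivation:
Step 1: +2 fires, +1 burnt (F count now 2)
Step 2: +4 fires, +2 burnt (F count now 4)
Step 3: +4 fires, +4 burnt (F count now 4)
Step 4: +3 fires, +4 burnt (F count now 3)
Step 5: +4 fires, +3 burnt (F count now 4)
Step 6: +3 fires, +4 burnt (F count now 3)
Step 7: +2 fires, +3 burnt (F count now 2)
Step 8: +0 fires, +2 burnt (F count now 0)
Fire out after step 8
Initially T: 25, now '.': 33
Total burnt (originally-T cells now '.'): 22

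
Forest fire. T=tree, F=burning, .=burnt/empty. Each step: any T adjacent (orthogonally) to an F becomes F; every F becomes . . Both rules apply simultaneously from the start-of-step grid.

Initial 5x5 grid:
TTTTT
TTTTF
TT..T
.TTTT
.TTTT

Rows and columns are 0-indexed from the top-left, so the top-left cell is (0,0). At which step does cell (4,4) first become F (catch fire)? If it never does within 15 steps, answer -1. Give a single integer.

Step 1: cell (4,4)='T' (+3 fires, +1 burnt)
Step 2: cell (4,4)='T' (+3 fires, +3 burnt)
Step 3: cell (4,4)='F' (+4 fires, +3 burnt)
  -> target ignites at step 3
Step 4: cell (4,4)='.' (+5 fires, +4 burnt)
Step 5: cell (4,4)='.' (+4 fires, +5 burnt)
Step 6: cell (4,4)='.' (+1 fires, +4 burnt)
Step 7: cell (4,4)='.' (+0 fires, +1 burnt)
  fire out at step 7

3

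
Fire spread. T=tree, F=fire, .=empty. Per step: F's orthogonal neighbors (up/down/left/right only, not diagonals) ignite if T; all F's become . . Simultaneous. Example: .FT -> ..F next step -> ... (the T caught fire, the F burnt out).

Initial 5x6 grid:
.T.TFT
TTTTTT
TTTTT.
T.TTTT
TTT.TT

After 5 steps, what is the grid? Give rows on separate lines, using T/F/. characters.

Step 1: 3 trees catch fire, 1 burn out
  .T.F.F
  TTTTFT
  TTTTT.
  T.TTTT
  TTT.TT
Step 2: 3 trees catch fire, 3 burn out
  .T....
  TTTF.F
  TTTTF.
  T.TTTT
  TTT.TT
Step 3: 3 trees catch fire, 3 burn out
  .T....
  TTF...
  TTTF..
  T.TTFT
  TTT.TT
Step 4: 5 trees catch fire, 3 burn out
  .T....
  TF....
  TTF...
  T.TF.F
  TTT.FT
Step 5: 5 trees catch fire, 5 burn out
  .F....
  F.....
  TF....
  T.F...
  TTT..F

.F....
F.....
TF....
T.F...
TTT..F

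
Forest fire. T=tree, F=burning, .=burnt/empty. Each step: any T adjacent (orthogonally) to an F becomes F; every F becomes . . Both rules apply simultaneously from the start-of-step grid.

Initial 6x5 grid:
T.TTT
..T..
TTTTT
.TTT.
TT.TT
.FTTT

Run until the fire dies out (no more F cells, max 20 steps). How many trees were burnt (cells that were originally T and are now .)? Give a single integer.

Answer: 19

Derivation:
Step 1: +2 fires, +1 burnt (F count now 2)
Step 2: +3 fires, +2 burnt (F count now 3)
Step 3: +4 fires, +3 burnt (F count now 4)
Step 4: +4 fires, +4 burnt (F count now 4)
Step 5: +2 fires, +4 burnt (F count now 2)
Step 6: +2 fires, +2 burnt (F count now 2)
Step 7: +1 fires, +2 burnt (F count now 1)
Step 8: +1 fires, +1 burnt (F count now 1)
Step 9: +0 fires, +1 burnt (F count now 0)
Fire out after step 9
Initially T: 20, now '.': 29
Total burnt (originally-T cells now '.'): 19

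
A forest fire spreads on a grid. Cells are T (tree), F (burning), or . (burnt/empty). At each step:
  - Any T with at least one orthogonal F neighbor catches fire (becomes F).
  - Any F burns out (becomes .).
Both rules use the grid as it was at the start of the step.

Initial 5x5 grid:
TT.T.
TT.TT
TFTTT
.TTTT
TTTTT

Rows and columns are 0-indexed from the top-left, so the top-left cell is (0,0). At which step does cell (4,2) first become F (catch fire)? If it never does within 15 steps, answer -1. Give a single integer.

Step 1: cell (4,2)='T' (+4 fires, +1 burnt)
Step 2: cell (4,2)='T' (+5 fires, +4 burnt)
Step 3: cell (4,2)='F' (+6 fires, +5 burnt)
  -> target ignites at step 3
Step 4: cell (4,2)='.' (+4 fires, +6 burnt)
Step 5: cell (4,2)='.' (+1 fires, +4 burnt)
Step 6: cell (4,2)='.' (+0 fires, +1 burnt)
  fire out at step 6

3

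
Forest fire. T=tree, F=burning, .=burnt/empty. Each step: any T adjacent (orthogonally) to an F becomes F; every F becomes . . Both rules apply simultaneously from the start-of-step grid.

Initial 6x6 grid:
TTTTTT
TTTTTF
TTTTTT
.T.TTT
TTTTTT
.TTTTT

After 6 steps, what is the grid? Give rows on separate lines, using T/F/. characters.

Step 1: 3 trees catch fire, 1 burn out
  TTTTTF
  TTTTF.
  TTTTTF
  .T.TTT
  TTTTTT
  .TTTTT
Step 2: 4 trees catch fire, 3 burn out
  TTTTF.
  TTTF..
  TTTTF.
  .T.TTF
  TTTTTT
  .TTTTT
Step 3: 5 trees catch fire, 4 burn out
  TTTF..
  TTF...
  TTTF..
  .T.TF.
  TTTTTF
  .TTTTT
Step 4: 6 trees catch fire, 5 burn out
  TTF...
  TF....
  TTF...
  .T.F..
  TTTTF.
  .TTTTF
Step 5: 5 trees catch fire, 6 burn out
  TF....
  F.....
  TF....
  .T....
  TTTF..
  .TTTF.
Step 6: 5 trees catch fire, 5 burn out
  F.....
  ......
  F.....
  .F....
  TTF...
  .TTF..

F.....
......
F.....
.F....
TTF...
.TTF..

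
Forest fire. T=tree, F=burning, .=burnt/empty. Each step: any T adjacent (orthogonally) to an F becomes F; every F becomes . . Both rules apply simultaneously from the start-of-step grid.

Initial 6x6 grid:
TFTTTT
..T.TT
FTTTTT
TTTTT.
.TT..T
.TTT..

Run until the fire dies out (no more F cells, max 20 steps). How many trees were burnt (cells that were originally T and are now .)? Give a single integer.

Answer: 23

Derivation:
Step 1: +4 fires, +2 burnt (F count now 4)
Step 2: +4 fires, +4 burnt (F count now 4)
Step 3: +4 fires, +4 burnt (F count now 4)
Step 4: +6 fires, +4 burnt (F count now 6)
Step 5: +4 fires, +6 burnt (F count now 4)
Step 6: +1 fires, +4 burnt (F count now 1)
Step 7: +0 fires, +1 burnt (F count now 0)
Fire out after step 7
Initially T: 24, now '.': 35
Total burnt (originally-T cells now '.'): 23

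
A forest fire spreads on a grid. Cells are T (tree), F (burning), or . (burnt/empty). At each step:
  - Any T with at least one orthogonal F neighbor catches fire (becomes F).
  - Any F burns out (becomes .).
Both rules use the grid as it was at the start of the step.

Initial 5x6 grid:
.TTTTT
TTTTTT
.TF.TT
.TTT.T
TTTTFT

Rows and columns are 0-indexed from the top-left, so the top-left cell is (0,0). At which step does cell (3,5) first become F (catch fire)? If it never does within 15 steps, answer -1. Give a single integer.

Step 1: cell (3,5)='T' (+5 fires, +2 burnt)
Step 2: cell (3,5)='F' (+7 fires, +5 burnt)
  -> target ignites at step 2
Step 3: cell (3,5)='.' (+6 fires, +7 burnt)
Step 4: cell (3,5)='.' (+4 fires, +6 burnt)
Step 5: cell (3,5)='.' (+1 fires, +4 burnt)
Step 6: cell (3,5)='.' (+0 fires, +1 burnt)
  fire out at step 6

2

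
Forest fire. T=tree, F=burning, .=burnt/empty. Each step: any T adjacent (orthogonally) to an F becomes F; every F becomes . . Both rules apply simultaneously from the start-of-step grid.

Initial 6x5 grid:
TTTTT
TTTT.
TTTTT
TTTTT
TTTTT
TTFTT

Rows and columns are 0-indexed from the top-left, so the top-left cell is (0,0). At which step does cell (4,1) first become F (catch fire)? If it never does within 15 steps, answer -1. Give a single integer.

Step 1: cell (4,1)='T' (+3 fires, +1 burnt)
Step 2: cell (4,1)='F' (+5 fires, +3 burnt)
  -> target ignites at step 2
Step 3: cell (4,1)='.' (+5 fires, +5 burnt)
Step 4: cell (4,1)='.' (+5 fires, +5 burnt)
Step 5: cell (4,1)='.' (+5 fires, +5 burnt)
Step 6: cell (4,1)='.' (+3 fires, +5 burnt)
Step 7: cell (4,1)='.' (+2 fires, +3 burnt)
Step 8: cell (4,1)='.' (+0 fires, +2 burnt)
  fire out at step 8

2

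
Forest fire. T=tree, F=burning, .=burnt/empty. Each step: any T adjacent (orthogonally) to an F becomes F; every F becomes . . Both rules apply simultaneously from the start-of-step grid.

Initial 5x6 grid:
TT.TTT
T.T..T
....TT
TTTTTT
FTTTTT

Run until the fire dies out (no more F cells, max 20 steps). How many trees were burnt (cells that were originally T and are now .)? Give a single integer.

Step 1: +2 fires, +1 burnt (F count now 2)
Step 2: +2 fires, +2 burnt (F count now 2)
Step 3: +2 fires, +2 burnt (F count now 2)
Step 4: +2 fires, +2 burnt (F count now 2)
Step 5: +2 fires, +2 burnt (F count now 2)
Step 6: +2 fires, +2 burnt (F count now 2)
Step 7: +1 fires, +2 burnt (F count now 1)
Step 8: +1 fires, +1 burnt (F count now 1)
Step 9: +1 fires, +1 burnt (F count now 1)
Step 10: +1 fires, +1 burnt (F count now 1)
Step 11: +1 fires, +1 burnt (F count now 1)
Step 12: +0 fires, +1 burnt (F count now 0)
Fire out after step 12
Initially T: 21, now '.': 26
Total burnt (originally-T cells now '.'): 17

Answer: 17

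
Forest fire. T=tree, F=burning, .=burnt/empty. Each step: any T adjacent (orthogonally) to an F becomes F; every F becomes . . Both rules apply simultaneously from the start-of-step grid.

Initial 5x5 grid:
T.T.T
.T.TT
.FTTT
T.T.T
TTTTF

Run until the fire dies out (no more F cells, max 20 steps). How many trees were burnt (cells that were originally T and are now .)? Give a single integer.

Step 1: +4 fires, +2 burnt (F count now 4)
Step 2: +4 fires, +4 burnt (F count now 4)
Step 3: +3 fires, +4 burnt (F count now 3)
Step 4: +2 fires, +3 burnt (F count now 2)
Step 5: +1 fires, +2 burnt (F count now 1)
Step 6: +0 fires, +1 burnt (F count now 0)
Fire out after step 6
Initially T: 16, now '.': 23
Total burnt (originally-T cells now '.'): 14

Answer: 14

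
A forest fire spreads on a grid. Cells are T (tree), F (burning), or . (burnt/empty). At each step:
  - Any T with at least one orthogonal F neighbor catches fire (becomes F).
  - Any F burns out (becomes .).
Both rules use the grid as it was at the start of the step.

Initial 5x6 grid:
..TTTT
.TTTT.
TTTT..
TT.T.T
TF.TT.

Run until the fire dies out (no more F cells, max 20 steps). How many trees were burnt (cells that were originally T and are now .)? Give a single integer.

Answer: 18

Derivation:
Step 1: +2 fires, +1 burnt (F count now 2)
Step 2: +2 fires, +2 burnt (F count now 2)
Step 3: +3 fires, +2 burnt (F count now 3)
Step 4: +2 fires, +3 burnt (F count now 2)
Step 5: +3 fires, +2 burnt (F count now 3)
Step 6: +3 fires, +3 burnt (F count now 3)
Step 7: +2 fires, +3 burnt (F count now 2)
Step 8: +1 fires, +2 burnt (F count now 1)
Step 9: +0 fires, +1 burnt (F count now 0)
Fire out after step 9
Initially T: 19, now '.': 29
Total burnt (originally-T cells now '.'): 18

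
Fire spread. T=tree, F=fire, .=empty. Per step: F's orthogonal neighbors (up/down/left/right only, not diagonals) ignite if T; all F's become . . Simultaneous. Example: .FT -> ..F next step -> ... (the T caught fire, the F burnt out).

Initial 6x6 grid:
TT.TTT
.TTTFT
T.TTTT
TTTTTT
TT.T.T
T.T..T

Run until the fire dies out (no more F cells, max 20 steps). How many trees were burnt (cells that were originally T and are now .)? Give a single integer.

Answer: 26

Derivation:
Step 1: +4 fires, +1 burnt (F count now 4)
Step 2: +6 fires, +4 burnt (F count now 6)
Step 3: +4 fires, +6 burnt (F count now 4)
Step 4: +4 fires, +4 burnt (F count now 4)
Step 5: +3 fires, +4 burnt (F count now 3)
Step 6: +2 fires, +3 burnt (F count now 2)
Step 7: +2 fires, +2 burnt (F count now 2)
Step 8: +1 fires, +2 burnt (F count now 1)
Step 9: +0 fires, +1 burnt (F count now 0)
Fire out after step 9
Initially T: 27, now '.': 35
Total burnt (originally-T cells now '.'): 26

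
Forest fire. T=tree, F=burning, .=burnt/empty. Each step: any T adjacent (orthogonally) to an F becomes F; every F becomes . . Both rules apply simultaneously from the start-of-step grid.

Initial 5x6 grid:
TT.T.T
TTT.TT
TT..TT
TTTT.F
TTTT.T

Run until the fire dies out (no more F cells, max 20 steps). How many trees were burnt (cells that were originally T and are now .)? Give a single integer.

Step 1: +2 fires, +1 burnt (F count now 2)
Step 2: +2 fires, +2 burnt (F count now 2)
Step 3: +2 fires, +2 burnt (F count now 2)
Step 4: +0 fires, +2 burnt (F count now 0)
Fire out after step 4
Initially T: 22, now '.': 14
Total burnt (originally-T cells now '.'): 6

Answer: 6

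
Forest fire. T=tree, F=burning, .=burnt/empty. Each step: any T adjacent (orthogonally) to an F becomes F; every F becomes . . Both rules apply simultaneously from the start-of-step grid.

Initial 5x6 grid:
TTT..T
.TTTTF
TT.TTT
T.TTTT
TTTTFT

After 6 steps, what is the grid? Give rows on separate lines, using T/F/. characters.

Step 1: 6 trees catch fire, 2 burn out
  TTT..F
  .TTTF.
  TT.TTF
  T.TTFT
  TTTF.F
Step 2: 5 trees catch fire, 6 burn out
  TTT...
  .TTF..
  TT.TF.
  T.TF.F
  TTF...
Step 3: 4 trees catch fire, 5 burn out
  TTT...
  .TF...
  TT.F..
  T.F...
  TF....
Step 4: 3 trees catch fire, 4 burn out
  TTF...
  .F....
  TT....
  T.....
  F.....
Step 5: 3 trees catch fire, 3 burn out
  TF....
  ......
  TF....
  F.....
  ......
Step 6: 2 trees catch fire, 3 burn out
  F.....
  ......
  F.....
  ......
  ......

F.....
......
F.....
......
......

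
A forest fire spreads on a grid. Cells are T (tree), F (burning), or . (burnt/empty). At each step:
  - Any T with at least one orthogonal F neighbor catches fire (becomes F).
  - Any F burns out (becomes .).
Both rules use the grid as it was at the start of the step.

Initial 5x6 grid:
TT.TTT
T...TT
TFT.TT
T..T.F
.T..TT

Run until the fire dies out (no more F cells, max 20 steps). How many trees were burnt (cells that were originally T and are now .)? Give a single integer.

Step 1: +4 fires, +2 burnt (F count now 4)
Step 2: +5 fires, +4 burnt (F count now 5)
Step 3: +3 fires, +5 burnt (F count now 3)
Step 4: +2 fires, +3 burnt (F count now 2)
Step 5: +1 fires, +2 burnt (F count now 1)
Step 6: +0 fires, +1 burnt (F count now 0)
Fire out after step 6
Initially T: 17, now '.': 28
Total burnt (originally-T cells now '.'): 15

Answer: 15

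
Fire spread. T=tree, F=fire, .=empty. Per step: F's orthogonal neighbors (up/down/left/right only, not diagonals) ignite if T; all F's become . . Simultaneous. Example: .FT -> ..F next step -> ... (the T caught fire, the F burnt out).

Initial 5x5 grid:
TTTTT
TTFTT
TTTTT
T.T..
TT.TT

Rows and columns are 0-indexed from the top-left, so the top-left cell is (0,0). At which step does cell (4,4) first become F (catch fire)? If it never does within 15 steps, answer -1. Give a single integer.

Step 1: cell (4,4)='T' (+4 fires, +1 burnt)
Step 2: cell (4,4)='T' (+7 fires, +4 burnt)
Step 3: cell (4,4)='T' (+4 fires, +7 burnt)
Step 4: cell (4,4)='T' (+1 fires, +4 burnt)
Step 5: cell (4,4)='T' (+1 fires, +1 burnt)
Step 6: cell (4,4)='T' (+1 fires, +1 burnt)
Step 7: cell (4,4)='T' (+0 fires, +1 burnt)
  fire out at step 7
Target never catches fire within 15 steps

-1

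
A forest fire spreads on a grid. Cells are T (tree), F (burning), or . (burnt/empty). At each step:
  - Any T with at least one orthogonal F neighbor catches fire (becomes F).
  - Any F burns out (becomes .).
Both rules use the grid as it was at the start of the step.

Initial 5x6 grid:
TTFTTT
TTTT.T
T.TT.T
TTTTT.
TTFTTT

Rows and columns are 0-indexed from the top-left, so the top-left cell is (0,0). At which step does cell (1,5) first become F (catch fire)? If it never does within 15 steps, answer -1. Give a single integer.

Step 1: cell (1,5)='T' (+6 fires, +2 burnt)
Step 2: cell (1,5)='T' (+9 fires, +6 burnt)
Step 3: cell (1,5)='T' (+6 fires, +9 burnt)
Step 4: cell (1,5)='F' (+2 fires, +6 burnt)
  -> target ignites at step 4
Step 5: cell (1,5)='.' (+1 fires, +2 burnt)
Step 6: cell (1,5)='.' (+0 fires, +1 burnt)
  fire out at step 6

4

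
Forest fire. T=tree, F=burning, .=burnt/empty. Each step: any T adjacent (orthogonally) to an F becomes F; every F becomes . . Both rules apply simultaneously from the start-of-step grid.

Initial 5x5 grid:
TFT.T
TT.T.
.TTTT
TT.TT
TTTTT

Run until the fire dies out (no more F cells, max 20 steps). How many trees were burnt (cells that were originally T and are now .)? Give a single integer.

Step 1: +3 fires, +1 burnt (F count now 3)
Step 2: +2 fires, +3 burnt (F count now 2)
Step 3: +2 fires, +2 burnt (F count now 2)
Step 4: +3 fires, +2 burnt (F count now 3)
Step 5: +5 fires, +3 burnt (F count now 5)
Step 6: +2 fires, +5 burnt (F count now 2)
Step 7: +1 fires, +2 burnt (F count now 1)
Step 8: +0 fires, +1 burnt (F count now 0)
Fire out after step 8
Initially T: 19, now '.': 24
Total burnt (originally-T cells now '.'): 18

Answer: 18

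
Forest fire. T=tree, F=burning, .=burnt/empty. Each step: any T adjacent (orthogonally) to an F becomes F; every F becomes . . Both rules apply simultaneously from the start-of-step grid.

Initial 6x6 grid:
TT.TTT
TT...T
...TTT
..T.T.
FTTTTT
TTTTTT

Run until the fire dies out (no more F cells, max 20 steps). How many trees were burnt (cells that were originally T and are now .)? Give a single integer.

Step 1: +2 fires, +1 burnt (F count now 2)
Step 2: +2 fires, +2 burnt (F count now 2)
Step 3: +3 fires, +2 burnt (F count now 3)
Step 4: +2 fires, +3 burnt (F count now 2)
Step 5: +3 fires, +2 burnt (F count now 3)
Step 6: +2 fires, +3 burnt (F count now 2)
Step 7: +2 fires, +2 burnt (F count now 2)
Step 8: +1 fires, +2 burnt (F count now 1)
Step 9: +1 fires, +1 burnt (F count now 1)
Step 10: +1 fires, +1 burnt (F count now 1)
Step 11: +1 fires, +1 burnt (F count now 1)
Step 12: +0 fires, +1 burnt (F count now 0)
Fire out after step 12
Initially T: 24, now '.': 32
Total burnt (originally-T cells now '.'): 20

Answer: 20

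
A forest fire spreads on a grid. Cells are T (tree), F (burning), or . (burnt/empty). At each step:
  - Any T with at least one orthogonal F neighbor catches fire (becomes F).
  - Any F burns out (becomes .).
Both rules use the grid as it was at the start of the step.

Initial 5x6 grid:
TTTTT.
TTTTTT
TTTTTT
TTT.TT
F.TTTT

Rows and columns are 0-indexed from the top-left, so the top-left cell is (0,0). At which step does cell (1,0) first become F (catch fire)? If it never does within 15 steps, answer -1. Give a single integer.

Step 1: cell (1,0)='T' (+1 fires, +1 burnt)
Step 2: cell (1,0)='T' (+2 fires, +1 burnt)
Step 3: cell (1,0)='F' (+3 fires, +2 burnt)
  -> target ignites at step 3
Step 4: cell (1,0)='.' (+4 fires, +3 burnt)
Step 5: cell (1,0)='.' (+4 fires, +4 burnt)
Step 6: cell (1,0)='.' (+4 fires, +4 burnt)
Step 7: cell (1,0)='.' (+5 fires, +4 burnt)
Step 8: cell (1,0)='.' (+3 fires, +5 burnt)
Step 9: cell (1,0)='.' (+0 fires, +3 burnt)
  fire out at step 9

3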